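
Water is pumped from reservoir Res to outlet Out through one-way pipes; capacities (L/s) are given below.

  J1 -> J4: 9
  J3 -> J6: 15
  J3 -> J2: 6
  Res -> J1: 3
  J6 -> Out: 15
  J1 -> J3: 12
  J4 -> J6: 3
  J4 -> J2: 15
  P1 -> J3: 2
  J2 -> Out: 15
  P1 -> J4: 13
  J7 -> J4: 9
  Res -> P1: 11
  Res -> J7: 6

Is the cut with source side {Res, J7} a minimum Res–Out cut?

No — its capacity is 23, but the minimum cut has capacity 20.

Given cut capacity: 11 + 3 + 9 = 23.
Augment Res→P1→J4→J6→Out: bottleneck 3, flow now 3.
Augment Res→P1→J4→J2→Out: bottleneck 8, flow now 11.
Augment Res→J7→J4→J2→Out: bottleneck 6, flow now 17.
Augment Res→J1→J4→J2→Out: bottleneck 1, flow now 18.
Augment Res→J1→J3→J6→Out: bottleneck 2, flow now 20.
No augmenting path remains; maximum flow = 20.
In the residual graph, reachable from Res: {Res}.
Min-cut edges: Res→P1 (11), Res→J7 (6), Res→J1 (3); capacity 11 + 6 + 3 = 20.
Cut capacity 23 exceeds the max flow 20, so it is not minimum.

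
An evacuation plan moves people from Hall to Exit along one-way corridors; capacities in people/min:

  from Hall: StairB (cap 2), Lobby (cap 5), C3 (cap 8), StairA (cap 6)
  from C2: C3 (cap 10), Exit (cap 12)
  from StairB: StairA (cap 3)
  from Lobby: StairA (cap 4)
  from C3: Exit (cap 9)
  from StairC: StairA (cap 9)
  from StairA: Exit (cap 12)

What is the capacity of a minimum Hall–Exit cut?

Augment Hall→C3→Exit: bottleneck 8, flow now 8.
Augment Hall→StairA→Exit: bottleneck 6, flow now 14.
Augment Hall→StairB→StairA→Exit: bottleneck 2, flow now 16.
Augment Hall→Lobby→StairA→Exit: bottleneck 4, flow now 20.
No augmenting path remains; maximum flow = 20.
By max-flow min-cut, the minimum cut capacity equals the max flow.
In the residual graph, reachable from Hall: {Hall, Lobby}.
Min-cut edges: Hall→StairB (2), Hall→C3 (8), Hall→StairA (6), Lobby→StairA (4); capacity 2 + 8 + 6 + 4 = 20.

20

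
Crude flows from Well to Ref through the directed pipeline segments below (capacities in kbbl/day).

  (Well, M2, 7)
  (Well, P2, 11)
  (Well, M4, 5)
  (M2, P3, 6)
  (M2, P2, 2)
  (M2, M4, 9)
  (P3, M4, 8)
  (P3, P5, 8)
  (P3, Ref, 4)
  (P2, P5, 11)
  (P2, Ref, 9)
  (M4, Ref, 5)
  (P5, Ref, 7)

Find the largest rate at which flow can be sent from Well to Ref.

Augment Well→P2→Ref: bottleneck 9, flow now 9.
Augment Well→M4→Ref: bottleneck 5, flow now 14.
Augment Well→M2→P3→Ref: bottleneck 4, flow now 18.
Augment Well→P2→P5→Ref: bottleneck 2, flow now 20.
Augment Well→M2→P3→P5→Ref: bottleneck 2, flow now 22.
Augment Well→M2→P2→P5→Ref: bottleneck 1, flow now 23.
No augmenting path remains; maximum flow = 23.
In the residual graph, reachable from Well: {Well}.
Min-cut edges: Well→M2 (7), Well→P2 (11), Well→M4 (5); capacity 7 + 11 + 5 = 23.
This cut is saturated, so no flow can exceed 23.

23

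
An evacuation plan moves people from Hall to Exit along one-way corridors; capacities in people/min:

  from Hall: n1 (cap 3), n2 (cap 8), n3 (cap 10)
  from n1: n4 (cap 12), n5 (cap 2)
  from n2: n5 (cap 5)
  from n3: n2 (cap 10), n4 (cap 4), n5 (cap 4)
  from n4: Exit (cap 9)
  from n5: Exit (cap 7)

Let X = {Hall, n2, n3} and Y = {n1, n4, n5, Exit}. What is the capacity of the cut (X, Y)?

Edges leaving {Hall, n2, n3}: Hall→n1 (3), n2→n5 (5), n3→n4 (4), n3→n5 (4).
Cut capacity = 3 + 5 + 4 + 4 = 16.

16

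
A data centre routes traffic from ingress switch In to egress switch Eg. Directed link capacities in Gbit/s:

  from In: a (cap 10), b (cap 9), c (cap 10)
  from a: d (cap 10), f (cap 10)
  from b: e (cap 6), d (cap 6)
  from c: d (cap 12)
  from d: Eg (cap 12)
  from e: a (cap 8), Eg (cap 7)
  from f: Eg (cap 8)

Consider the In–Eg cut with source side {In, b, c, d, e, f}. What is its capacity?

Edges leaving {In, b, c, d, e, f}: In→a (10), d→Eg (12), e→a (8), e→Eg (7), f→Eg (8).
Cut capacity = 10 + 12 + 8 + 7 + 8 = 45.

45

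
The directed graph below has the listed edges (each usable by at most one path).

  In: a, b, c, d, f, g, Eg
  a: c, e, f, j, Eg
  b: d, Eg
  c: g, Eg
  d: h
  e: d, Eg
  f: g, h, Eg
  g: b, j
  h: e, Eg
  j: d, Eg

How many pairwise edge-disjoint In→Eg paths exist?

7

Assign every edge capacity 1; by Menger, the answer equals the max flow.
Path In→Eg (+1); total 1.
Path In→a→Eg (+1); total 2.
Path In→b→Eg (+1); total 3.
Path In→c→Eg (+1); total 4.
Path In→f→Eg (+1); total 5.
Path In→d→h→Eg (+1); total 6.
Path In→g→j→Eg (+1); total 7.
No residual In→Eg path; max flow = 7.
Certifying cut of size 7: {In→Eg, In→a, In→b, In→c, In→d, In→f, In→g}.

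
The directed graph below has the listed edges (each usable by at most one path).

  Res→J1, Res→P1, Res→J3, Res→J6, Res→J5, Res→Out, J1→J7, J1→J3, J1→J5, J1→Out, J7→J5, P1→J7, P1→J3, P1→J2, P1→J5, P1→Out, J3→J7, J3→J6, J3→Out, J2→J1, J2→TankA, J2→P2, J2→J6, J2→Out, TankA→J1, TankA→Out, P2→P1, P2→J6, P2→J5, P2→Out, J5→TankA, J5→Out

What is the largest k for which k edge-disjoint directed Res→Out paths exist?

5

Assign every edge capacity 1; by Menger, the answer equals the max flow.
Path Res→Out (+1); total 1.
Path Res→J1→Out (+1); total 2.
Path Res→P1→Out (+1); total 3.
Path Res→J3→Out (+1); total 4.
Path Res→J5→Out (+1); total 5.
No residual Res→Out path; max flow = 5.
Certifying cut of size 5: {Res→J1, Res→J3, Res→J5, Res→Out, Res→P1}.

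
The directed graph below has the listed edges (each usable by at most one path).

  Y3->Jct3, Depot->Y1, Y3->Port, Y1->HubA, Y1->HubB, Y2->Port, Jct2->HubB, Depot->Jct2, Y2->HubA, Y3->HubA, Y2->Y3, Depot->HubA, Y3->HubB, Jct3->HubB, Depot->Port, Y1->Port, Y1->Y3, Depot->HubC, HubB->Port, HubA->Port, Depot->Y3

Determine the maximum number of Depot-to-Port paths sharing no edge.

Assign every edge capacity 1; by Menger, the answer equals the max flow.
Path Depot→Port (+1); total 1.
Path Depot→Y3→Port (+1); total 2.
Path Depot→Y1→Port (+1); total 3.
Path Depot→HubA→Port (+1); total 4.
Path Depot→Jct2→HubB→Port (+1); total 5.
No residual Depot→Port path; max flow = 5.
Certifying cut of size 5: {Depot→HubA, Depot→Jct2, Depot→Port, Depot→Y1, Depot→Y3}.

5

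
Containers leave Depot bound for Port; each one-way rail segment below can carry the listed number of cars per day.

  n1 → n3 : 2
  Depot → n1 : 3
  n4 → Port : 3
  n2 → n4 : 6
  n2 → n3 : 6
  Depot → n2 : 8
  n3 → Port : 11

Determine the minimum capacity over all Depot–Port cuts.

Augment Depot→n1→n3→Port: bottleneck 2, flow now 2.
Augment Depot→n2→n3→Port: bottleneck 6, flow now 8.
Augment Depot→n2→n4→Port: bottleneck 2, flow now 10.
No augmenting path remains; maximum flow = 10.
By max-flow min-cut, the minimum cut capacity equals the max flow.
In the residual graph, reachable from Depot: {Depot, n1}.
Min-cut edges: Depot→n2 (8), n1→n3 (2); capacity 8 + 2 = 10.

10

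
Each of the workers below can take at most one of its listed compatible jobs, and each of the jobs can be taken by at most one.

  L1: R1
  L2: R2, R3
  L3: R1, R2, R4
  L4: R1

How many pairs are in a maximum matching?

3

Unit-capacity flow: source→left, listed edges, right→sink; max matching = max flow.
Augmenting path L1→R1 (+1); matched 1.
Augmenting path L2→R2 (+1); matched 2.
Augmenting path L3→R4 (+1); matched 3.
No augmenting path remains; maximum matching = 3.
König certificate: {L2, L3, R1} is a vertex cover of size 3 (every listed pair touches it), so no matching can be larger.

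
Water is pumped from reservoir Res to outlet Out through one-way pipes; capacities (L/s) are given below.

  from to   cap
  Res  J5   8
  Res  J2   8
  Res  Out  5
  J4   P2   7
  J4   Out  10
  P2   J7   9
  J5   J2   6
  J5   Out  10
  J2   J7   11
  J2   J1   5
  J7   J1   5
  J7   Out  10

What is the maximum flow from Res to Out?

21

Augment Res→Out: bottleneck 5, flow now 5.
Augment Res→J5→Out: bottleneck 8, flow now 13.
Augment Res→J2→J7→Out: bottleneck 8, flow now 21.
No augmenting path remains; maximum flow = 21.
In the residual graph, reachable from Res: {Res}.
Min-cut edges: Res→J5 (8), Res→J2 (8), Res→Out (5); capacity 8 + 8 + 5 = 21.
This cut is saturated, so no flow can exceed 21.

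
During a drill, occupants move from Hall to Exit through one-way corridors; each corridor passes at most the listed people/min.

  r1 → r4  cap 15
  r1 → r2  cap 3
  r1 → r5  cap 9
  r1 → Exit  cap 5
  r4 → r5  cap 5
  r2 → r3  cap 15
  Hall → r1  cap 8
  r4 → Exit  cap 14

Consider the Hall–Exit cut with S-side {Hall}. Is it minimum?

Yes — it is a minimum cut (capacity 8).

Given cut capacity: 8 = 8.
Augment Hall→r1→Exit: bottleneck 5, flow now 5.
Augment Hall→r1→r4→Exit: bottleneck 3, flow now 8.
No augmenting path remains; maximum flow = 8.
Cut capacity 8 equals the max flow, so it is a minimum cut.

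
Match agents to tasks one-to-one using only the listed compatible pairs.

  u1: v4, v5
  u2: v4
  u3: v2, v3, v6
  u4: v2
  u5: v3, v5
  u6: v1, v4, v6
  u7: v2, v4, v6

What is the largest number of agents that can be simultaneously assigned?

6

Unit-capacity flow: source→left, listed edges, right→sink; max matching = max flow.
Augmenting path u1→v4 (+1); matched 1.
Augmenting path u3→v2 (+1); matched 2.
Augmenting path u5→v3 (+1); matched 3.
Augmenting path u6→v1 (+1); matched 4.
Augmenting path u7→v6 (+1); matched 5.
Augmenting path u2→v4→u1→v5 (+1); matched 6.
No augmenting path remains; maximum matching = 6.
König certificate: {u6, v2, v3, v4, v5, v6} is a vertex cover of size 6 (every listed pair touches it), so no matching can be larger.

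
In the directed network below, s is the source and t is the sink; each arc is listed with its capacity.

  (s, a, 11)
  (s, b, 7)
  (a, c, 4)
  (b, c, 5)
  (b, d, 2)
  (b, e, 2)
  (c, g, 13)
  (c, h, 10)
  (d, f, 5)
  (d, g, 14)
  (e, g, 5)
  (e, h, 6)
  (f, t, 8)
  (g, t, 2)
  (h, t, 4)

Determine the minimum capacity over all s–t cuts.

Augment s→a→c→g→t: bottleneck 2, flow now 2.
Augment s→a→c→h→t: bottleneck 2, flow now 4.
Augment s→b→c→h→t: bottleneck 2, flow now 6.
Augment s→b→d→f→t: bottleneck 2, flow now 8.
No augmenting path remains; maximum flow = 8.
By max-flow min-cut, the minimum cut capacity equals the max flow.
In the residual graph, reachable from s: {s, a, b, c, e, g, h}.
Min-cut edges: b→d (2), g→t (2), h→t (4); capacity 2 + 2 + 4 = 8.

8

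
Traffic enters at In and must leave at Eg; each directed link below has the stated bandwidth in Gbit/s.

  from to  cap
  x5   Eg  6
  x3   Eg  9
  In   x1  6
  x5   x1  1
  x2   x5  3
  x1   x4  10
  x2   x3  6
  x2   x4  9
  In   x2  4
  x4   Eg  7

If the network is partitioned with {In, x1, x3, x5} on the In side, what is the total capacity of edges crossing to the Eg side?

29

Edges leaving {In, x1, x3, x5}: In→x2 (4), x1→x4 (10), x3→Eg (9), x5→Eg (6).
Cut capacity = 4 + 10 + 9 + 6 = 29.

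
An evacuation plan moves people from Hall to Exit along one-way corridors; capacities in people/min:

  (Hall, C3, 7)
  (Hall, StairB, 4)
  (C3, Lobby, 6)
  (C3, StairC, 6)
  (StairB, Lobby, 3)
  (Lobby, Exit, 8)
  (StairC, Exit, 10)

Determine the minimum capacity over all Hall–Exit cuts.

Augment Hall→C3→Lobby→Exit: bottleneck 6, flow now 6.
Augment Hall→C3→StairC→Exit: bottleneck 1, flow now 7.
Augment Hall→StairB→Lobby→Exit: bottleneck 2, flow now 9.
Augment Hall→StairB→Lobby→C3→StairC→Exit: bottleneck 1, flow now 10. (uses reverse residual edge)
No augmenting path remains; maximum flow = 10.
By max-flow min-cut, the minimum cut capacity equals the max flow.
In the residual graph, reachable from Hall: {Hall, StairB}.
Min-cut edges: Hall→C3 (7), StairB→Lobby (3); capacity 7 + 3 = 10.

10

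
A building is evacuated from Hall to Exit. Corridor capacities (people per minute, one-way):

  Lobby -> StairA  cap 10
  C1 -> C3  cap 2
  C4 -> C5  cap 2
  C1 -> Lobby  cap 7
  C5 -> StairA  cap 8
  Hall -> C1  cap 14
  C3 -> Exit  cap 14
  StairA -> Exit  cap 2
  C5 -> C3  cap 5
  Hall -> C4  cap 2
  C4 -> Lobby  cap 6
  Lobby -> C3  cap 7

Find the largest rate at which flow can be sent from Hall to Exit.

11

Augment Hall→C1→C3→Exit: bottleneck 2, flow now 2.
Augment Hall→C1→Lobby→StairA→Exit: bottleneck 2, flow now 4.
Augment Hall→C1→Lobby→C3→Exit: bottleneck 5, flow now 9.
Augment Hall→C4→Lobby→C3→Exit: bottleneck 2, flow now 11.
No augmenting path remains; maximum flow = 11.
In the residual graph, reachable from Hall: {Hall, C1}.
Min-cut edges: Hall→C4 (2), C1→Lobby (7), C1→C3 (2); capacity 2 + 7 + 2 = 11.
This cut is saturated, so no flow can exceed 11.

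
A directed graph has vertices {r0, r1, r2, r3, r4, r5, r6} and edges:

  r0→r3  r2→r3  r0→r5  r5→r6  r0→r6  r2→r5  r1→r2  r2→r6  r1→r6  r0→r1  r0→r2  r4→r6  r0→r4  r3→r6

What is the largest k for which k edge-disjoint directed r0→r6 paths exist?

Assign every edge capacity 1; by Menger, the answer equals the max flow.
Path r0→r6 (+1); total 1.
Path r0→r1→r6 (+1); total 2.
Path r0→r2→r6 (+1); total 3.
Path r0→r3→r6 (+1); total 4.
Path r0→r4→r6 (+1); total 5.
Path r0→r5→r6 (+1); total 6.
No residual r0→r6 path; max flow = 6.
Certifying cut of size 6: {r0→r1, r0→r2, r0→r3, r0→r4, r0→r5, r0→r6}.

6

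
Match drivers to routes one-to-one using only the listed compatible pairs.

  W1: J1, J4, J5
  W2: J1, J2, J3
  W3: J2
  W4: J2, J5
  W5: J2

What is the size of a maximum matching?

4

Unit-capacity flow: source→left, listed edges, right→sink; max matching = max flow.
Augmenting path W1→J1 (+1); matched 1.
Augmenting path W2→J2 (+1); matched 2.
Augmenting path W4→J5 (+1); matched 3.
Augmenting path W3→J2→W2→J3 (+1); matched 4.
No augmenting path remains; maximum matching = 4.
König certificate: {W1, W2, W4, J2} is a vertex cover of size 4 (every listed pair touches it), so no matching can be larger.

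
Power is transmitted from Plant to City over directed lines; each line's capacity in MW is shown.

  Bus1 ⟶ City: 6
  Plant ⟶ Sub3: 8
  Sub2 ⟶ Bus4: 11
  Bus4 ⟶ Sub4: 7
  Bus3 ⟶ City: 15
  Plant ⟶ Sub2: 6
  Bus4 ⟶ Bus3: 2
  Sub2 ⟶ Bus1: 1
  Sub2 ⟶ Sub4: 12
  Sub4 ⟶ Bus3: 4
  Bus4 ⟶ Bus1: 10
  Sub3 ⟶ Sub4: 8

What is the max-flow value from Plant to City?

10

Augment Plant→Sub2→Bus1→City: bottleneck 1, flow now 1.
Augment Plant→Sub2→Bus4→Bus3→City: bottleneck 2, flow now 3.
Augment Plant→Sub2→Bus4→Bus1→City: bottleneck 3, flow now 6.
Augment Plant→Sub3→Sub4→Bus3→City: bottleneck 4, flow now 10.
No augmenting path remains; maximum flow = 10.
In the residual graph, reachable from Plant: {Plant, Sub3, Sub4}.
Min-cut edges: Plant→Sub2 (6), Sub4→Bus3 (4); capacity 6 + 4 = 10.
This cut is saturated, so no flow can exceed 10.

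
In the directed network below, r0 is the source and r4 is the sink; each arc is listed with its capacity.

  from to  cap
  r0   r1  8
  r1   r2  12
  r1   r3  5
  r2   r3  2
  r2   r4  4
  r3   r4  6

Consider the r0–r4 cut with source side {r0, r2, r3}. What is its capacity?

Edges leaving {r0, r2, r3}: r0→r1 (8), r2→r4 (4), r3→r4 (6).
Cut capacity = 8 + 4 + 6 = 18.

18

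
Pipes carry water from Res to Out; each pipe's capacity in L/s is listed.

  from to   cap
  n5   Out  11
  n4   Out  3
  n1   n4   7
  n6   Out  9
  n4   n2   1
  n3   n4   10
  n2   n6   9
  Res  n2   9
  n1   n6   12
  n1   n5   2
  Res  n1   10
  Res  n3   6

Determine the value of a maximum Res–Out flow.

Augment Res→n1→n4→Out: bottleneck 3, flow now 3.
Augment Res→n1→n5→Out: bottleneck 2, flow now 5.
Augment Res→n1→n6→Out: bottleneck 5, flow now 10.
Augment Res→n2→n6→Out: bottleneck 4, flow now 14.
No augmenting path remains; maximum flow = 14.
In the residual graph, reachable from Res: {Res, n1, n2, n3, n4, n6}.
Min-cut edges: n1→n5 (2), n4→Out (3), n6→Out (9); capacity 2 + 3 + 9 = 14.
This cut is saturated, so no flow can exceed 14.

14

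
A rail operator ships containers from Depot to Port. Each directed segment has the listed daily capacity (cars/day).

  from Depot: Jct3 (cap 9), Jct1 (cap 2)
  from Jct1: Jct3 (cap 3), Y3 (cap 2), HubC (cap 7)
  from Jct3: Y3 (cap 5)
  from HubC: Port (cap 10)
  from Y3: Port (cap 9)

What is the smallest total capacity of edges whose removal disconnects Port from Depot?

7

Augment Depot→Jct1→HubC→Port: bottleneck 2, flow now 2.
Augment Depot→Jct3→Y3→Port: bottleneck 5, flow now 7.
No augmenting path remains; maximum flow = 7.
By max-flow min-cut, the minimum cut capacity equals the max flow.
In the residual graph, reachable from Depot: {Depot, Jct3}.
Min-cut edges: Depot→Jct1 (2), Jct3→Y3 (5); capacity 2 + 5 = 7.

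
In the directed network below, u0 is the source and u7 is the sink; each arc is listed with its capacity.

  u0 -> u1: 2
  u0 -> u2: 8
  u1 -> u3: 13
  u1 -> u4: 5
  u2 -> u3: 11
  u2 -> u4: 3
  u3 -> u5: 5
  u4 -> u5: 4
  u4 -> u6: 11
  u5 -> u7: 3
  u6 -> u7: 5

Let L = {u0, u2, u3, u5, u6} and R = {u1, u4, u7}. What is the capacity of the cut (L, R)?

13

Edges leaving {u0, u2, u3, u5, u6}: u0→u1 (2), u2→u4 (3), u5→u7 (3), u6→u7 (5).
Cut capacity = 2 + 3 + 3 + 5 = 13.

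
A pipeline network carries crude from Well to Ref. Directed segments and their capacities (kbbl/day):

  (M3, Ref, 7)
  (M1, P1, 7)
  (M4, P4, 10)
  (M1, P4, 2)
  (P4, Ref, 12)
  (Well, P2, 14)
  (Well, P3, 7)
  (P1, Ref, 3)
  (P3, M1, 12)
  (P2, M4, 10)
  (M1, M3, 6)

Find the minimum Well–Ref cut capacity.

Augment Well→P3→M1→P4→Ref: bottleneck 2, flow now 2.
Augment Well→P3→M1→P1→Ref: bottleneck 3, flow now 5.
Augment Well→P3→M1→M3→Ref: bottleneck 2, flow now 7.
Augment Well→P2→M4→P4→Ref: bottleneck 10, flow now 17.
No augmenting path remains; maximum flow = 17.
By max-flow min-cut, the minimum cut capacity equals the max flow.
In the residual graph, reachable from Well: {Well, P2}.
Min-cut edges: Well→P3 (7), P2→M4 (10); capacity 7 + 10 = 17.

17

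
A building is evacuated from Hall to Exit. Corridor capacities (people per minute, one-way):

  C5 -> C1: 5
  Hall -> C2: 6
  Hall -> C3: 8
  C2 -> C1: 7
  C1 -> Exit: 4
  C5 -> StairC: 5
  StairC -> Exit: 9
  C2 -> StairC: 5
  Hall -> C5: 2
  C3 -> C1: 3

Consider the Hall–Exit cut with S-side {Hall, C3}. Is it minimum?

Yes — it is a minimum cut (capacity 11).

Given cut capacity: 2 + 6 + 3 = 11.
Augment Hall→C3→C1→Exit: bottleneck 3, flow now 3.
Augment Hall→C5→C1→Exit: bottleneck 1, flow now 4.
Augment Hall→C5→StairC→Exit: bottleneck 1, flow now 5.
Augment Hall→C2→StairC→Exit: bottleneck 5, flow now 10.
Augment Hall→C2→C1→C5→StairC→Exit: bottleneck 1, flow now 11. (uses reverse residual edge)
No augmenting path remains; maximum flow = 11.
Cut capacity 11 equals the max flow, so it is a minimum cut.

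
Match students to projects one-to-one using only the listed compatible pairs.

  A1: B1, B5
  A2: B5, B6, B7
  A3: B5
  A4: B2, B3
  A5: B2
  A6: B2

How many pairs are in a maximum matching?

Unit-capacity flow: source→left, listed edges, right→sink; max matching = max flow.
Augmenting path A1→B1 (+1); matched 1.
Augmenting path A2→B5 (+1); matched 2.
Augmenting path A4→B2 (+1); matched 3.
Augmenting path A3→B5→A2→B6 (+1); matched 4.
Augmenting path A5→B2→A4→B3 (+1); matched 5.
No augmenting path remains; maximum matching = 5.
König certificate: {A1, A2, A3, A4, B2} is a vertex cover of size 5 (every listed pair touches it), so no matching can be larger.

5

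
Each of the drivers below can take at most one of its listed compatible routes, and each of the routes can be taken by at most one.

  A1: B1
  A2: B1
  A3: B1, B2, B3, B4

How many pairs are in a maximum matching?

Unit-capacity flow: source→left, listed edges, right→sink; max matching = max flow.
Augmenting path A1→B1 (+1); matched 1.
Augmenting path A3→B2 (+1); matched 2.
No augmenting path remains; maximum matching = 2.
König certificate: {A3, B1} is a vertex cover of size 2 (every listed pair touches it), so no matching can be larger.

2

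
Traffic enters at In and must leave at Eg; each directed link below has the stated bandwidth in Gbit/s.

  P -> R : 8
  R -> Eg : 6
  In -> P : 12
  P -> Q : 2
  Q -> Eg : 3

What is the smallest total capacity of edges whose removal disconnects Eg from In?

Augment In→P→Q→Eg: bottleneck 2, flow now 2.
Augment In→P→R→Eg: bottleneck 6, flow now 8.
No augmenting path remains; maximum flow = 8.
By max-flow min-cut, the minimum cut capacity equals the max flow.
In the residual graph, reachable from In: {In, P, R}.
Min-cut edges: P→Q (2), R→Eg (6); capacity 2 + 6 = 8.

8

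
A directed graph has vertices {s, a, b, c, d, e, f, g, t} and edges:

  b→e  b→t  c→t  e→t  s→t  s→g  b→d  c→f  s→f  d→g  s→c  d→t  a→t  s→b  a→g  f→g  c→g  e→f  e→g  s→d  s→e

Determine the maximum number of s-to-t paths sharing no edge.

Assign every edge capacity 1; by Menger, the answer equals the max flow.
Path s→t (+1); total 1.
Path s→b→t (+1); total 2.
Path s→c→t (+1); total 3.
Path s→d→t (+1); total 4.
Path s→e→t (+1); total 5.
No residual s→t path; max flow = 5.
Certifying cut of size 5: {s→b, s→c, s→d, s→e, s→t}.

5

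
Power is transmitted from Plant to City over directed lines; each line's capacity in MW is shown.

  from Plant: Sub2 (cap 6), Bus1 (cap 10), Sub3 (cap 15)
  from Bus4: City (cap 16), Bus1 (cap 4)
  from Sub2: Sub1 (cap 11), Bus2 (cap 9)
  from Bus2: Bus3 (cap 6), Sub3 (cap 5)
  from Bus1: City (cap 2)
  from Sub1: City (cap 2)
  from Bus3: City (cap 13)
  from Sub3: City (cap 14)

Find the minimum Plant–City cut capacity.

22

Augment Plant→Bus1→City: bottleneck 2, flow now 2.
Augment Plant→Sub3→City: bottleneck 14, flow now 16.
Augment Plant→Sub2→Sub1→City: bottleneck 2, flow now 18.
Augment Plant→Sub2→Bus2→Bus3→City: bottleneck 4, flow now 22.
No augmenting path remains; maximum flow = 22.
By max-flow min-cut, the minimum cut capacity equals the max flow.
In the residual graph, reachable from Plant: {Plant, Bus1, Sub3}.
Min-cut edges: Plant→Sub2 (6), Bus1→City (2), Sub3→City (14); capacity 6 + 2 + 14 = 22.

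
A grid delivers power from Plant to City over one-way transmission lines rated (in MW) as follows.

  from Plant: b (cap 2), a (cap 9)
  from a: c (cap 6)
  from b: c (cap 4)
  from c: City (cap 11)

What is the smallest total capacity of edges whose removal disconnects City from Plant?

Augment Plant→a→c→City: bottleneck 6, flow now 6.
Augment Plant→b→c→City: bottleneck 2, flow now 8.
No augmenting path remains; maximum flow = 8.
By max-flow min-cut, the minimum cut capacity equals the max flow.
In the residual graph, reachable from Plant: {Plant, a}.
Min-cut edges: Plant→b (2), a→c (6); capacity 2 + 6 = 8.

8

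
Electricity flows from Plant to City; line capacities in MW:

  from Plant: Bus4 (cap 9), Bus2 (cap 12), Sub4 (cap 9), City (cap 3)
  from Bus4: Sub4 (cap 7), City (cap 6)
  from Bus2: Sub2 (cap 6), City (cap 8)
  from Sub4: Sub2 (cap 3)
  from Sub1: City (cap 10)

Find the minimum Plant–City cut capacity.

17

Augment Plant→City: bottleneck 3, flow now 3.
Augment Plant→Bus4→City: bottleneck 6, flow now 9.
Augment Plant→Bus2→City: bottleneck 8, flow now 17.
No augmenting path remains; maximum flow = 17.
By max-flow min-cut, the minimum cut capacity equals the max flow.
In the residual graph, reachable from Plant: {Plant, Bus4, Bus2, Sub4, Sub2}.
Min-cut edges: Plant→City (3), Bus4→City (6), Bus2→City (8); capacity 3 + 6 + 8 = 17.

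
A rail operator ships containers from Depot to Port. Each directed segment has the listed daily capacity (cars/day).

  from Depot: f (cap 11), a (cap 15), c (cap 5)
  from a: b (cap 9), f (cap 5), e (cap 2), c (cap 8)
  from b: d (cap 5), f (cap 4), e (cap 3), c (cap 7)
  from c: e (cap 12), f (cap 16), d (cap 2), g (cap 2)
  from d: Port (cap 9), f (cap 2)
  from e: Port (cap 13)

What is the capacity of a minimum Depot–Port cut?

Augment Depot→a→e→Port: bottleneck 2, flow now 2.
Augment Depot→c→d→Port: bottleneck 2, flow now 4.
Augment Depot→c→e→Port: bottleneck 3, flow now 7.
Augment Depot→a→b→d→Port: bottleneck 5, flow now 12.
Augment Depot→a→b→e→Port: bottleneck 3, flow now 15.
Augment Depot→a→c→e→Port: bottleneck 5, flow now 20.
No augmenting path remains; maximum flow = 20.
By max-flow min-cut, the minimum cut capacity equals the max flow.
In the residual graph, reachable from Depot: {Depot, f}.
Min-cut edges: Depot→a (15), Depot→c (5); capacity 15 + 5 = 20.

20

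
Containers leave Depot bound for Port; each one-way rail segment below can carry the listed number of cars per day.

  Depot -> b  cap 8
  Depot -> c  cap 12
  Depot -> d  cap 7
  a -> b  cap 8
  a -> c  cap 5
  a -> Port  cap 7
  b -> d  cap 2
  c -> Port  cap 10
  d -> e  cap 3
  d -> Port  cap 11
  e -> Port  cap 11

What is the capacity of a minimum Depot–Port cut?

Augment Depot→c→Port: bottleneck 10, flow now 10.
Augment Depot→d→Port: bottleneck 7, flow now 17.
Augment Depot→b→d→Port: bottleneck 2, flow now 19.
No augmenting path remains; maximum flow = 19.
By max-flow min-cut, the minimum cut capacity equals the max flow.
In the residual graph, reachable from Depot: {Depot, b, c}.
Min-cut edges: Depot→d (7), b→d (2), c→Port (10); capacity 7 + 2 + 10 = 19.

19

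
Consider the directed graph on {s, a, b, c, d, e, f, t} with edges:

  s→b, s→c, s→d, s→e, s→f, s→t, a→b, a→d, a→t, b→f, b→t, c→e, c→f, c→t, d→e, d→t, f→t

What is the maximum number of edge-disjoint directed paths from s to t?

Assign every edge capacity 1; by Menger, the answer equals the max flow.
Path s→t (+1); total 1.
Path s→b→t (+1); total 2.
Path s→c→t (+1); total 3.
Path s→d→t (+1); total 4.
Path s→f→t (+1); total 5.
No residual s→t path; max flow = 5.
Certifying cut of size 5: {s→b, s→c, s→d, s→f, s→t}.

5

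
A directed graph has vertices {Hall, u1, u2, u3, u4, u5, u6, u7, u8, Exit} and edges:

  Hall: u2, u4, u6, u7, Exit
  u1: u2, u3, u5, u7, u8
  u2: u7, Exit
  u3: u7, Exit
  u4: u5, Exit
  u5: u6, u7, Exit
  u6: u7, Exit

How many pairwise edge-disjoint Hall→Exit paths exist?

Assign every edge capacity 1; by Menger, the answer equals the max flow.
Path Hall→Exit (+1); total 1.
Path Hall→u2→Exit (+1); total 2.
Path Hall→u4→Exit (+1); total 3.
Path Hall→u6→Exit (+1); total 4.
No residual Hall→Exit path; max flow = 4.
Certifying cut of size 4: {Hall→Exit, Hall→u2, Hall→u4, Hall→u6}.

4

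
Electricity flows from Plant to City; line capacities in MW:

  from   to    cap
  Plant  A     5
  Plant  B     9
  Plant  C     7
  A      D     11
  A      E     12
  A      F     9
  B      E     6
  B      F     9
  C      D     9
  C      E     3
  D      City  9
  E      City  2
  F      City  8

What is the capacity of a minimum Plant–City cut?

19

Augment Plant→A→D→City: bottleneck 5, flow now 5.
Augment Plant→B→E→City: bottleneck 2, flow now 7.
Augment Plant→B→F→City: bottleneck 7, flow now 14.
Augment Plant→C→D→City: bottleneck 4, flow now 18.
Augment Plant→C→D→A→F→City: bottleneck 1, flow now 19. (uses reverse residual edge)
No augmenting path remains; maximum flow = 19.
By max-flow min-cut, the minimum cut capacity equals the max flow.
In the residual graph, reachable from Plant: {Plant, A, B, C, D, E, F}.
Min-cut edges: D→City (9), E→City (2), F→City (8); capacity 9 + 2 + 8 = 19.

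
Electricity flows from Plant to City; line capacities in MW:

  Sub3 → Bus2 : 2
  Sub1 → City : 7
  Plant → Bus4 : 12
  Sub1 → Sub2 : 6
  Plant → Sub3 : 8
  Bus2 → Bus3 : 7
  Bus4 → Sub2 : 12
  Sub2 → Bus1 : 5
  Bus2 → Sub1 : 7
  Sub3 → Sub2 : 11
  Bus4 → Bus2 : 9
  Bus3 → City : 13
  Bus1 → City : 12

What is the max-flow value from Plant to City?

Augment Plant→Sub3→Bus2→Bus3→City: bottleneck 2, flow now 2.
Augment Plant→Sub3→Sub2→Bus1→City: bottleneck 5, flow now 7.
Augment Plant→Bus4→Bus2→Bus3→City: bottleneck 5, flow now 12.
Augment Plant→Bus4→Bus2→Sub1→City: bottleneck 4, flow now 16.
No augmenting path remains; maximum flow = 16.
In the residual graph, reachable from Plant: {Plant, Sub3, Bus4, Sub2}.
Min-cut edges: Sub3→Bus2 (2), Bus4→Bus2 (9), Sub2→Bus1 (5); capacity 2 + 9 + 5 = 16.
This cut is saturated, so no flow can exceed 16.

16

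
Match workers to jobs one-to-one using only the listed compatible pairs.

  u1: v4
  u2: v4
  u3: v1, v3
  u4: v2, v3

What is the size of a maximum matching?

Unit-capacity flow: source→left, listed edges, right→sink; max matching = max flow.
Augmenting path u1→v4 (+1); matched 1.
Augmenting path u3→v1 (+1); matched 2.
Augmenting path u4→v2 (+1); matched 3.
No augmenting path remains; maximum matching = 3.
König certificate: {u3, u4, v4} is a vertex cover of size 3 (every listed pair touches it), so no matching can be larger.

3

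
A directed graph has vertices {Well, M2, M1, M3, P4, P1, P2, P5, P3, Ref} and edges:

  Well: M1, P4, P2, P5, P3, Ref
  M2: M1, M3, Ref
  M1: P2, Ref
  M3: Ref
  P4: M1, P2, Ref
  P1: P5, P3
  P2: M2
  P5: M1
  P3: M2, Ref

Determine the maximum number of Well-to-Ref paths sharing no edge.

5

Assign every edge capacity 1; by Menger, the answer equals the max flow.
Path Well→Ref (+1); total 1.
Path Well→M1→Ref (+1); total 2.
Path Well→P4→Ref (+1); total 3.
Path Well→P3→Ref (+1); total 4.
Path Well→P2→M2→Ref (+1); total 5.
No residual Well→Ref path; max flow = 5.
Certifying cut of size 5: {M1→Ref, P2→M2, Well→P3, Well→P4, Well→Ref}.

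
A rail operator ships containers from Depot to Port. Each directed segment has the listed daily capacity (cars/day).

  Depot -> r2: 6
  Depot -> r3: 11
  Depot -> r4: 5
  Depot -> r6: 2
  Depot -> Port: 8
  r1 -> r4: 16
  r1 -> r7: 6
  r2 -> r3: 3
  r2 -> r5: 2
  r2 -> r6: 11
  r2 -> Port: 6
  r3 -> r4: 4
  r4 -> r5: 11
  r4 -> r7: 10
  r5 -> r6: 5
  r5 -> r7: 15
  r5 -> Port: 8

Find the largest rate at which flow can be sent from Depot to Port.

Augment Depot→Port: bottleneck 8, flow now 8.
Augment Depot→r2→Port: bottleneck 6, flow now 14.
Augment Depot→r4→r5→Port: bottleneck 5, flow now 19.
Augment Depot→r3→r4→r5→Port: bottleneck 3, flow now 22.
No augmenting path remains; maximum flow = 22.
In the residual graph, reachable from Depot: {Depot, r3, r4, r5, r6, r7}.
Min-cut edges: Depot→r2 (6), Depot→Port (8), r5→Port (8); capacity 6 + 8 + 8 = 22.
This cut is saturated, so no flow can exceed 22.

22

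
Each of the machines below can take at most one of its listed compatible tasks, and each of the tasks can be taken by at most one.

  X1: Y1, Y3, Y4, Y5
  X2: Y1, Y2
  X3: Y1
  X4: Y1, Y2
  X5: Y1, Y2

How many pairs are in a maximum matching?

Unit-capacity flow: source→left, listed edges, right→sink; max matching = max flow.
Augmenting path X1→Y1 (+1); matched 1.
Augmenting path X2→Y2 (+1); matched 2.
Augmenting path X3→Y1→X1→Y3 (+1); matched 3.
No augmenting path remains; maximum matching = 3.
König certificate: {X1, Y1, Y2} is a vertex cover of size 3 (every listed pair touches it), so no matching can be larger.

3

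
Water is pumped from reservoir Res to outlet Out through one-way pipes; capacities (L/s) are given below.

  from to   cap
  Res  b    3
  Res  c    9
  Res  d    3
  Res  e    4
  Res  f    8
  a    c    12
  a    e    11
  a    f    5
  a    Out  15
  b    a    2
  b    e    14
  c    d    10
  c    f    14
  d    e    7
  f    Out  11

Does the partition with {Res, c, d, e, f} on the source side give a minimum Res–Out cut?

No — its capacity is 14, but the minimum cut has capacity 13.

Given cut capacity: 3 + 11 = 14.
Augment Res→f→Out: bottleneck 8, flow now 8.
Augment Res→b→a→Out: bottleneck 2, flow now 10.
Augment Res→c→f→Out: bottleneck 3, flow now 13.
No augmenting path remains; maximum flow = 13.
In the residual graph, reachable from Res: {Res, b, c, d, e, f}.
Min-cut edges: b→a (2), f→Out (11); capacity 2 + 11 = 13.
Cut capacity 14 exceeds the max flow 13, so it is not minimum.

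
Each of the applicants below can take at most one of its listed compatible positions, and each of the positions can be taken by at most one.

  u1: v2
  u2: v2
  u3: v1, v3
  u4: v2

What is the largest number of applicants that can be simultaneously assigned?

2

Unit-capacity flow: source→left, listed edges, right→sink; max matching = max flow.
Augmenting path u1→v2 (+1); matched 1.
Augmenting path u3→v1 (+1); matched 2.
No augmenting path remains; maximum matching = 2.
König certificate: {u3, v2} is a vertex cover of size 2 (every listed pair touches it), so no matching can be larger.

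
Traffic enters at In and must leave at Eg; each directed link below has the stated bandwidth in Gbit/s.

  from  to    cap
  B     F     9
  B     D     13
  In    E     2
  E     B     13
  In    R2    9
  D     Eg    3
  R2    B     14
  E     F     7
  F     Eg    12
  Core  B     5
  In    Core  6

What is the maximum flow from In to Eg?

Augment In→E→F→Eg: bottleneck 2, flow now 2.
Augment In→R2→B→D→Eg: bottleneck 3, flow now 5.
Augment In→R2→B→F→Eg: bottleneck 6, flow now 11.
Augment In→Core→B→F→Eg: bottleneck 3, flow now 14.
No augmenting path remains; maximum flow = 14.
In the residual graph, reachable from In: {In, R2, Core, B, D}.
Min-cut edges: In→E (2), B→F (9), D→Eg (3); capacity 2 + 9 + 3 = 14.
This cut is saturated, so no flow can exceed 14.

14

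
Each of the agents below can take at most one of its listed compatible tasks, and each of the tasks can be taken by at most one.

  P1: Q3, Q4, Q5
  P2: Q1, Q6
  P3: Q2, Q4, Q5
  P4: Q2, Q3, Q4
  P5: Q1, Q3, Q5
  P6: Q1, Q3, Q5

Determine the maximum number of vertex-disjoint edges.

Unit-capacity flow: source→left, listed edges, right→sink; max matching = max flow.
Augmenting path P1→Q3 (+1); matched 1.
Augmenting path P2→Q1 (+1); matched 2.
Augmenting path P3→Q2 (+1); matched 3.
Augmenting path P4→Q4 (+1); matched 4.
Augmenting path P5→Q5 (+1); matched 5.
Augmenting path P6→Q1→P2→Q6 (+1); matched 6.
No augmenting path remains; maximum matching = 6.
König certificate: {P1, P2, P3, P4, P5, P6} is a vertex cover of size 6 (every listed pair touches it), so no matching can be larger.

6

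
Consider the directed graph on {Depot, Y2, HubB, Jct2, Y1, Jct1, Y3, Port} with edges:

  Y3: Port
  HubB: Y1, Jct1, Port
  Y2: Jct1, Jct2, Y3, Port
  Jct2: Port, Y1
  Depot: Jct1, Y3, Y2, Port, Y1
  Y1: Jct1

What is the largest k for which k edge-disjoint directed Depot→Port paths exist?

Assign every edge capacity 1; by Menger, the answer equals the max flow.
Path Depot→Port (+1); total 1.
Path Depot→Y2→Port (+1); total 2.
Path Depot→Y3→Port (+1); total 3.
No residual Depot→Port path; max flow = 3.
Certifying cut of size 3: {Depot→Port, Depot→Y2, Depot→Y3}.

3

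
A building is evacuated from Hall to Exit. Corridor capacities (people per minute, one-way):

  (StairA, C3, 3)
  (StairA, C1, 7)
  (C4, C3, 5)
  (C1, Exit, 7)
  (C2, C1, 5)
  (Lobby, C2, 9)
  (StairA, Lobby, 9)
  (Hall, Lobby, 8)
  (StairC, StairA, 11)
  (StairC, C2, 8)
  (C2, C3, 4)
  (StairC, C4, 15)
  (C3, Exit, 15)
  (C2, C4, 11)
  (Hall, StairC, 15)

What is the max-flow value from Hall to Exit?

Augment Hall→Lobby→C2→C3→Exit: bottleneck 4, flow now 4.
Augment Hall→Lobby→C2→C1→Exit: bottleneck 4, flow now 8.
Augment Hall→StairC→C2→C1→Exit: bottleneck 1, flow now 9.
Augment Hall→StairC→C4→C3→Exit: bottleneck 5, flow now 14.
Augment Hall→StairC→StairA→C3→Exit: bottleneck 3, flow now 17.
Augment Hall→StairC→StairA→C1→Exit: bottleneck 2, flow now 19.
No augmenting path remains; maximum flow = 19.
In the residual graph, reachable from Hall: {Hall, Lobby, StairC, C2, C4, StairA, C1}.
Min-cut edges: C2→C3 (4), C4→C3 (5), StairA→C3 (3), C1→Exit (7); capacity 4 + 5 + 3 + 7 = 19.
This cut is saturated, so no flow can exceed 19.

19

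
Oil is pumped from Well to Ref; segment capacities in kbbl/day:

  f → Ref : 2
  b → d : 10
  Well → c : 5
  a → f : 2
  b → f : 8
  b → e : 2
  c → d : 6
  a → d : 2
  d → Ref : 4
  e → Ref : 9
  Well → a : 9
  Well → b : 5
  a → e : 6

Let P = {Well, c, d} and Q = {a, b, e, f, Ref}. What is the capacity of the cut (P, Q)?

18

Edges leaving {Well, c, d}: Well→a (9), Well→b (5), d→Ref (4).
Cut capacity = 9 + 5 + 4 = 18.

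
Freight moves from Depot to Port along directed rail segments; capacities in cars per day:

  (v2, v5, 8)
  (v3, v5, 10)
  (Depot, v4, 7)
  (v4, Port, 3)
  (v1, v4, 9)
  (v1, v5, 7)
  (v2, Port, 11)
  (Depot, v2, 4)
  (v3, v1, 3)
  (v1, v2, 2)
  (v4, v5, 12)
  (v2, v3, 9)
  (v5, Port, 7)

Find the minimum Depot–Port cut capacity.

11

Augment Depot→v2→Port: bottleneck 4, flow now 4.
Augment Depot→v4→Port: bottleneck 3, flow now 7.
Augment Depot→v4→v5→Port: bottleneck 4, flow now 11.
No augmenting path remains; maximum flow = 11.
By max-flow min-cut, the minimum cut capacity equals the max flow.
In the residual graph, reachable from Depot: {Depot}.
Min-cut edges: Depot→v2 (4), Depot→v4 (7); capacity 4 + 7 = 11.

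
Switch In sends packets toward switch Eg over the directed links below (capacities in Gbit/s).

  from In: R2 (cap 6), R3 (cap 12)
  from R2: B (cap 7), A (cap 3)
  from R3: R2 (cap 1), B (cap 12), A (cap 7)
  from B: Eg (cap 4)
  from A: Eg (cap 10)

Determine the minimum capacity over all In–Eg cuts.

14

Augment In→R2→B→Eg: bottleneck 4, flow now 4.
Augment In→R2→A→Eg: bottleneck 2, flow now 6.
Augment In→R3→A→Eg: bottleneck 7, flow now 13.
Augment In→R3→R2→A→Eg: bottleneck 1, flow now 14.
No augmenting path remains; maximum flow = 14.
By max-flow min-cut, the minimum cut capacity equals the max flow.
In the residual graph, reachable from In: {In, R2, R3, B}.
Min-cut edges: R2→A (3), R3→A (7), B→Eg (4); capacity 3 + 7 + 4 = 14.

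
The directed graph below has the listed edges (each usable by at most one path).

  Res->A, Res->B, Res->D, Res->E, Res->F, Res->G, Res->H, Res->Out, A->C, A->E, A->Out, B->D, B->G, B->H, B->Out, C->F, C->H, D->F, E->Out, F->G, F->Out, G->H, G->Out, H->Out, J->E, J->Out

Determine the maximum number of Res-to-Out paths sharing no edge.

Assign every edge capacity 1; by Menger, the answer equals the max flow.
Path Res→Out (+1); total 1.
Path Res→A→Out (+1); total 2.
Path Res→B→Out (+1); total 3.
Path Res→E→Out (+1); total 4.
Path Res→F→Out (+1); total 5.
Path Res→G→Out (+1); total 6.
Path Res→H→Out (+1); total 7.
No residual Res→Out path; max flow = 7.
Certifying cut of size 7: {F→Out, G→Out, H→Out, Res→A, Res→B, Res→E, Res→Out}.

7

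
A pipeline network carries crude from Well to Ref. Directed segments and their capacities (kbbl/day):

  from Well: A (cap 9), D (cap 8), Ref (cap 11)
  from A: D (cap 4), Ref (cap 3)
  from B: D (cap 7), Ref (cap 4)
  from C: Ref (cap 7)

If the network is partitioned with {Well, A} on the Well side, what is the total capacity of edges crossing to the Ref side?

Edges leaving {Well, A}: Well→D (8), Well→Ref (11), A→D (4), A→Ref (3).
Cut capacity = 8 + 11 + 4 + 3 = 26.

26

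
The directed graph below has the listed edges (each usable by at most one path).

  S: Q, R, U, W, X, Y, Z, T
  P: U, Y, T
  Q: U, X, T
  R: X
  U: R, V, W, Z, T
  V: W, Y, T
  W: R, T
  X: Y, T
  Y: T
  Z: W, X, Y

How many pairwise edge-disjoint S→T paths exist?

Assign every edge capacity 1; by Menger, the answer equals the max flow.
Path S→T (+1); total 1.
Path S→Q→T (+1); total 2.
Path S→U→T (+1); total 3.
Path S→W→T (+1); total 4.
Path S→X→T (+1); total 5.
Path S→Y→T (+1); total 6.
No residual S→T path; max flow = 6.
Certifying cut of size 6: {S→Q, S→T, S→U, W→T, X→T, Y→T}.

6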